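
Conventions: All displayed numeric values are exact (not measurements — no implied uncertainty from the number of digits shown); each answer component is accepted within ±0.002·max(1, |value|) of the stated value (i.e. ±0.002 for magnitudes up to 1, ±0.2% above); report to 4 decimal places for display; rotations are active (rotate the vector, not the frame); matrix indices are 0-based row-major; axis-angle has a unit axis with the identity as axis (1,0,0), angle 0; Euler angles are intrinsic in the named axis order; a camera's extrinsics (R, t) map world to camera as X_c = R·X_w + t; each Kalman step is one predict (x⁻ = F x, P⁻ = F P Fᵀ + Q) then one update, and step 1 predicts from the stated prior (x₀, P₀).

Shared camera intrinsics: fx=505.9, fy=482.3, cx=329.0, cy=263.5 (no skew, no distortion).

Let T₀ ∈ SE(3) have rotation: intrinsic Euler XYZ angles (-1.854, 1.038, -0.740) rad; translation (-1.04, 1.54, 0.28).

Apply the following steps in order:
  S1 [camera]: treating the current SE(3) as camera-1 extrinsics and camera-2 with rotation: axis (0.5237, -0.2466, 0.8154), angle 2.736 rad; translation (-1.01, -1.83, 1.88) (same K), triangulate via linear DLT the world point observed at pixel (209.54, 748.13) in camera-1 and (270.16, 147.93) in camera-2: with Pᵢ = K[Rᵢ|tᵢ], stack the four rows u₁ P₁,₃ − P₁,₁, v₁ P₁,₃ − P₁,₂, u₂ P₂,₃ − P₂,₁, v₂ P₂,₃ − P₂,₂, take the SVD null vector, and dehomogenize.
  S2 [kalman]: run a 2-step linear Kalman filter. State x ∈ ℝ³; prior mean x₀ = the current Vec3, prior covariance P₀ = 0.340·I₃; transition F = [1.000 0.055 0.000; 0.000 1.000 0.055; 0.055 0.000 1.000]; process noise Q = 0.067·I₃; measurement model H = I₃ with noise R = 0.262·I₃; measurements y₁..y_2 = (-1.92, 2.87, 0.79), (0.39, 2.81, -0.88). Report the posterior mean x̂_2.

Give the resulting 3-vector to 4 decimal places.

result = (-0.0858, 1.9433, -0.0070)

after S1 (triangulate): (1.5030, -1.4137, 0.5060)
after S2 (kf_track): (-0.0858, 1.9433, -0.0070)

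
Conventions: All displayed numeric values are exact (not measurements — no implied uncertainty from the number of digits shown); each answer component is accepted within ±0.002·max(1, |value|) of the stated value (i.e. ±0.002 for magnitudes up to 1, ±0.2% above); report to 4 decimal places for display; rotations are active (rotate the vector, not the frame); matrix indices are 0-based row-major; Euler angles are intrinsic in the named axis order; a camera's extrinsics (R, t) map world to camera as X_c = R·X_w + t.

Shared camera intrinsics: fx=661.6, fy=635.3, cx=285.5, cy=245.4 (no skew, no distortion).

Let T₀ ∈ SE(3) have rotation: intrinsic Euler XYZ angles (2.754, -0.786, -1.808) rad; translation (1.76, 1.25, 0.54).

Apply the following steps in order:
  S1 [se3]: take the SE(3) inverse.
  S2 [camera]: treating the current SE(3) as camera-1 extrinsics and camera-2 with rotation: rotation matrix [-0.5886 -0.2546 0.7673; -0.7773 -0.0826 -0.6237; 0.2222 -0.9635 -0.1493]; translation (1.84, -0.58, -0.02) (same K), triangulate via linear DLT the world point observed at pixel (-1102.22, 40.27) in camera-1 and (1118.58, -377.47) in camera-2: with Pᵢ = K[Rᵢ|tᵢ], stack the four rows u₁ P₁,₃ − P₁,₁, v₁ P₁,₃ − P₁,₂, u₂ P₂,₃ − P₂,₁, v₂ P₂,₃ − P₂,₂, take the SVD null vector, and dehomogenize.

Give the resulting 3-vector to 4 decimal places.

result = (1.0368, -1.5790, 0.5745)

after S1 (invert_se3): R=[-0.1661 0.9627 -0.2135; 0.6869 -0.0424 -0.7255; -0.7075 -0.2671 -0.6543], t=(-0.7959, -0.7642, 1.9324)
after S2 (triangulate): (1.0368, -1.5790, 0.5745)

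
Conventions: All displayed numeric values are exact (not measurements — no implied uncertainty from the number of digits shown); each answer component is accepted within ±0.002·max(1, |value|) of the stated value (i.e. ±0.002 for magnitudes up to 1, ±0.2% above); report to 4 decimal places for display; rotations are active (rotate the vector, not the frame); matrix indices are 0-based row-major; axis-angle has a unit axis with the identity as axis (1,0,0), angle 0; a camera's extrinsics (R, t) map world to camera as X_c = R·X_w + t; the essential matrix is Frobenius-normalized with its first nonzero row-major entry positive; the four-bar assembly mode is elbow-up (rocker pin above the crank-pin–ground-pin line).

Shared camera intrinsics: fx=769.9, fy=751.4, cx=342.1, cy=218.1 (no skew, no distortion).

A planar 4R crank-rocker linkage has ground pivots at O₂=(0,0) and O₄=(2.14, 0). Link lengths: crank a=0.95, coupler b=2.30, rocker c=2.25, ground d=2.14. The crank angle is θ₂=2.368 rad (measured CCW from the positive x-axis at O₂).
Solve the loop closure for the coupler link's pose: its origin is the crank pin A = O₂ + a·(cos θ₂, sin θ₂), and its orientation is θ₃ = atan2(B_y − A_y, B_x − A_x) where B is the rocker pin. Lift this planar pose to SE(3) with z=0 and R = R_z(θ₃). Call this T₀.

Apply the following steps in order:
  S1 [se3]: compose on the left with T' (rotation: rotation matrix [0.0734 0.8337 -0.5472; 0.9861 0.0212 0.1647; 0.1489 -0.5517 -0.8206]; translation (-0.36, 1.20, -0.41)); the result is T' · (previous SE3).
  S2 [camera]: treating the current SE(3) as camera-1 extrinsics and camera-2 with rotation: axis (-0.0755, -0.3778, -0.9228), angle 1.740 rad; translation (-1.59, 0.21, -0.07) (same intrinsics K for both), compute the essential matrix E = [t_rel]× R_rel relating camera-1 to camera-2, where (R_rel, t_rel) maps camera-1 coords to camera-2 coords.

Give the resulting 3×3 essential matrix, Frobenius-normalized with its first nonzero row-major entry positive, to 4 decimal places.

matrix = [0.2983 0.1951 0.2513; 0.2594 -0.4593 0.4370; -0.3018 -0.4737 -0.1583]

source (fourbar_fk): coupler pose = R=[0.8043 -0.5942 0.0000; 0.5942 0.8043 0.0000; 0.0000 0.0000 1.0000], t=(-0.6796, 0.6638, 0.0000)
after S1 (compose_se3): R=[0.5545 0.6270 -0.5472; 0.8058 -0.5688 0.1647; -0.2080 -0.5323 -0.8206], t=(0.1435, 0.5439, -0.8774)
after S2 (essential): [0.2983 0.1951 0.2513; 0.2594 -0.4593 0.4370; -0.3018 -0.4737 -0.1583]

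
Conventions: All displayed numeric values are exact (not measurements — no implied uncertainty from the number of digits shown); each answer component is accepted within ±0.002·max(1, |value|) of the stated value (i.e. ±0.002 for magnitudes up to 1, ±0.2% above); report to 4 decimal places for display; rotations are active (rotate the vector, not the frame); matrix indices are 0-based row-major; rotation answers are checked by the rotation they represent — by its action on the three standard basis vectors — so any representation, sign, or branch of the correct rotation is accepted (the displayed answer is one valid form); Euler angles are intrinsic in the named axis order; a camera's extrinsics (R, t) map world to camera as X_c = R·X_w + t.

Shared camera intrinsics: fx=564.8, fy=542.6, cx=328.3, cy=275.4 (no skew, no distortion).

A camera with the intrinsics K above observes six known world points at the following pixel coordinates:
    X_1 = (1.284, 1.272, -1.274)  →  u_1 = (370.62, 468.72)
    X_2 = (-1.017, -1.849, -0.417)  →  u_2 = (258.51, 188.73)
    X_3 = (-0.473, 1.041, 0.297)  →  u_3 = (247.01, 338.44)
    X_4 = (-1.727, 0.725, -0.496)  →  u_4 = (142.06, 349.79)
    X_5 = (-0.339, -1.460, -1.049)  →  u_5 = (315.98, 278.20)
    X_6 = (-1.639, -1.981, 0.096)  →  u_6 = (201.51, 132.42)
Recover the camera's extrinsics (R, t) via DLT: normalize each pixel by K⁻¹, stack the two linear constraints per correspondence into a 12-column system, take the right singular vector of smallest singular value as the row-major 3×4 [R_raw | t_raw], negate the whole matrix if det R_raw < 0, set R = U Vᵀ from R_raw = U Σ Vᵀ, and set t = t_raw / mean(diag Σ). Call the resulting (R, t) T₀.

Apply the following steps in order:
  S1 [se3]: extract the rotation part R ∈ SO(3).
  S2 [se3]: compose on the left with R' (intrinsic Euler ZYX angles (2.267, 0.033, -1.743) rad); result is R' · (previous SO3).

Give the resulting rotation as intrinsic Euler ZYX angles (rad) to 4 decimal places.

rotation (euler_zyx) = (2.4712, 0.3036, -0.9879)

source (pnp_recover): camera pose = R=[0.9438 -0.3296 -0.0255; 0.2309 0.7123 -0.6628; 0.2366 0.6196 0.7484], t=(-0.2999, 0.4500, 6.8705)
after S1 (rot_of_se3): [0.9438 -0.3296 -0.0255; 0.2309 0.7123 -0.6628; 0.2366 0.6196 0.7484]
after S2 (compose_so3): [-0.7477 -0.1464 -0.6476; 0.5929 -0.5864 -0.5519; -0.2990 -0.7967 0.5253]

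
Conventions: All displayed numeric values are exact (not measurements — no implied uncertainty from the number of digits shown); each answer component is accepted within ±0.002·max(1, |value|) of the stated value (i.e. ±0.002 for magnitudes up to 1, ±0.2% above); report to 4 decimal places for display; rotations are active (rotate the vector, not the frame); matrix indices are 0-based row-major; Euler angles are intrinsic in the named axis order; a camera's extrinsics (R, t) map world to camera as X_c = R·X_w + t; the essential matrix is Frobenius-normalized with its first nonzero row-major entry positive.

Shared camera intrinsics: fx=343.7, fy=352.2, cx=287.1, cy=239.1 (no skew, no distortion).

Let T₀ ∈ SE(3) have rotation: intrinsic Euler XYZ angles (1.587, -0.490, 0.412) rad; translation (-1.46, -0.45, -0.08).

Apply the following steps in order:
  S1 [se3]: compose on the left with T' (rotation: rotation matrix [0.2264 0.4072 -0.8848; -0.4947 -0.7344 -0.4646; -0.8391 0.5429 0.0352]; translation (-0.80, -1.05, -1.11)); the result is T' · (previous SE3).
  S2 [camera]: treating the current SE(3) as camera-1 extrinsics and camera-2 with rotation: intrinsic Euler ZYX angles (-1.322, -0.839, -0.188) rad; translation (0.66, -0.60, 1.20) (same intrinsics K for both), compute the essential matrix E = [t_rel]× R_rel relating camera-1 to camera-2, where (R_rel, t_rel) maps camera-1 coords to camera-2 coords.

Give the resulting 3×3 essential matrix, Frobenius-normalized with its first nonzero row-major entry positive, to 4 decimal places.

matrix = [0.3247 -0.5264 0.2333; -0.4218 -0.0387 -0.1002; -0.4318 -0.4325 0.0077]

after S1 (compose_se3): R=[-0.3433 -0.8227 -0.4532; -0.2613 -0.3798 0.8874; -0.9022 0.4230 -0.0846], t=(-1.2430, 0.0399, -0.1321)
after S2 (essential): [0.3247 -0.5264 0.2333; -0.4218 -0.0387 -0.1002; -0.4318 -0.4325 0.0077]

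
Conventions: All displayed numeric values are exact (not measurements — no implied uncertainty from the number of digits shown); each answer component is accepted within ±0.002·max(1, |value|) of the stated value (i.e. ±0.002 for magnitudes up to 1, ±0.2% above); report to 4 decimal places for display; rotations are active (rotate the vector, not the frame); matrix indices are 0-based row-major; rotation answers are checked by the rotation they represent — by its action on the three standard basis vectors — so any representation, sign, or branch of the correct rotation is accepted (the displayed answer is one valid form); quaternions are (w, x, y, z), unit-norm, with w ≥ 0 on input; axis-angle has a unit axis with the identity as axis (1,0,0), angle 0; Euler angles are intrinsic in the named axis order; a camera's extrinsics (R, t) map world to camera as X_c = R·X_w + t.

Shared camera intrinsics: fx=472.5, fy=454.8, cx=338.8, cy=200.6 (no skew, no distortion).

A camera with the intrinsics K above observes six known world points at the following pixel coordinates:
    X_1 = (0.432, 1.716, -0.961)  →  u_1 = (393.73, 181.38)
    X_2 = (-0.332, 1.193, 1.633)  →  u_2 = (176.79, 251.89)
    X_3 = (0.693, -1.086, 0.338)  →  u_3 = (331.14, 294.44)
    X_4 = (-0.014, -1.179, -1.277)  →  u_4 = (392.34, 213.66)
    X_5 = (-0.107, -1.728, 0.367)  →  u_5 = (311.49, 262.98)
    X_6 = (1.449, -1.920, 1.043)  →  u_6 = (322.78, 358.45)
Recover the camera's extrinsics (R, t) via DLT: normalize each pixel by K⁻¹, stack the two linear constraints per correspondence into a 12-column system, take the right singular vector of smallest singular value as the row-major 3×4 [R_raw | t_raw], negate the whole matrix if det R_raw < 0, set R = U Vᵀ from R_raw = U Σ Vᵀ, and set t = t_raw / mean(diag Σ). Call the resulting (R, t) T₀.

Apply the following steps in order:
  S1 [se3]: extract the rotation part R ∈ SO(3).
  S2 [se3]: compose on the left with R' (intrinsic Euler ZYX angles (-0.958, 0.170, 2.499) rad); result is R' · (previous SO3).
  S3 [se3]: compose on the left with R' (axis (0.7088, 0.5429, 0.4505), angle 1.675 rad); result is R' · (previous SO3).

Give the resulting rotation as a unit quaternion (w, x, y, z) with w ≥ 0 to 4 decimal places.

rotation (quat) = (0.8192, 0.3566, 0.2389, -0.3803)

source (pnp_recover): camera pose = R=[0.5017 -0.0918 -0.8602; 0.7981 -0.3345 0.5012; -0.3337 -0.9379 -0.0946], t=(-0.2800, 0.4900, 6.8793)
after S1 (rot_of_se3): [0.5017 -0.0918 -0.8602; 0.7981 -0.3345 0.5012; -0.3337 -0.9379 -0.0946]
after S2 (compose_so3): [-0.0021 0.6804 -0.7328; -0.7601 0.4751 0.4433; 0.6498 0.5579 0.5162]
after S3 (compose_so3): [0.5966 0.7935 0.1202; -0.4526 0.4564 -0.7660; -0.6627 0.4026 0.6314]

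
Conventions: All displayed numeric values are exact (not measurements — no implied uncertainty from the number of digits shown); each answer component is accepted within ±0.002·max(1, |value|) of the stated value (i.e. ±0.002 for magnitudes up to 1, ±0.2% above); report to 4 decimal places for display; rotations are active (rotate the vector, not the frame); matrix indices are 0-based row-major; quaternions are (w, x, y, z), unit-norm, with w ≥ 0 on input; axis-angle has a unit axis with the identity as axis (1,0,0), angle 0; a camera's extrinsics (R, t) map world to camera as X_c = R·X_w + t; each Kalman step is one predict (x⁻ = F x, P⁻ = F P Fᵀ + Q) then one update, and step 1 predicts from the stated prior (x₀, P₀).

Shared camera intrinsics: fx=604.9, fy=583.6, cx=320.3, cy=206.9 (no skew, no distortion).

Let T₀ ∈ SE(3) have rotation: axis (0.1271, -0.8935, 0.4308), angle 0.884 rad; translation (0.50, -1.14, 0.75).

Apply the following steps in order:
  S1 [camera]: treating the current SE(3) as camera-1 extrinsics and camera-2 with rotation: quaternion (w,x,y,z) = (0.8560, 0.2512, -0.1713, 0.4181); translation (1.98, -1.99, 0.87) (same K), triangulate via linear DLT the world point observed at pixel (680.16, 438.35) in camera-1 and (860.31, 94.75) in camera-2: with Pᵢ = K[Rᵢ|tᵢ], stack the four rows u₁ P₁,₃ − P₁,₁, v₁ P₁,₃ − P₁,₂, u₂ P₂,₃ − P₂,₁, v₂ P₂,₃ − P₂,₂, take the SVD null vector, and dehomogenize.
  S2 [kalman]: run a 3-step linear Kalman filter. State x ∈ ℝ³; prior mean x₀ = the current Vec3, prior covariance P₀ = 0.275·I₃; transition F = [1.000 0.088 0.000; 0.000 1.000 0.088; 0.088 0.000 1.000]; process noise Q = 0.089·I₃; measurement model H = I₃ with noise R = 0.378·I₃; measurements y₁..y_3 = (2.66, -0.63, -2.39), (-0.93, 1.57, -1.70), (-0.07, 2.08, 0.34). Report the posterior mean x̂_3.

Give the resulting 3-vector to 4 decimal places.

result = (0.5386, 1.2264, -0.6247)

after S1 (triangulate): (1.2834, 1.4273, -0.1528)
after S2 (kf_track): (0.5386, 1.2264, -0.6247)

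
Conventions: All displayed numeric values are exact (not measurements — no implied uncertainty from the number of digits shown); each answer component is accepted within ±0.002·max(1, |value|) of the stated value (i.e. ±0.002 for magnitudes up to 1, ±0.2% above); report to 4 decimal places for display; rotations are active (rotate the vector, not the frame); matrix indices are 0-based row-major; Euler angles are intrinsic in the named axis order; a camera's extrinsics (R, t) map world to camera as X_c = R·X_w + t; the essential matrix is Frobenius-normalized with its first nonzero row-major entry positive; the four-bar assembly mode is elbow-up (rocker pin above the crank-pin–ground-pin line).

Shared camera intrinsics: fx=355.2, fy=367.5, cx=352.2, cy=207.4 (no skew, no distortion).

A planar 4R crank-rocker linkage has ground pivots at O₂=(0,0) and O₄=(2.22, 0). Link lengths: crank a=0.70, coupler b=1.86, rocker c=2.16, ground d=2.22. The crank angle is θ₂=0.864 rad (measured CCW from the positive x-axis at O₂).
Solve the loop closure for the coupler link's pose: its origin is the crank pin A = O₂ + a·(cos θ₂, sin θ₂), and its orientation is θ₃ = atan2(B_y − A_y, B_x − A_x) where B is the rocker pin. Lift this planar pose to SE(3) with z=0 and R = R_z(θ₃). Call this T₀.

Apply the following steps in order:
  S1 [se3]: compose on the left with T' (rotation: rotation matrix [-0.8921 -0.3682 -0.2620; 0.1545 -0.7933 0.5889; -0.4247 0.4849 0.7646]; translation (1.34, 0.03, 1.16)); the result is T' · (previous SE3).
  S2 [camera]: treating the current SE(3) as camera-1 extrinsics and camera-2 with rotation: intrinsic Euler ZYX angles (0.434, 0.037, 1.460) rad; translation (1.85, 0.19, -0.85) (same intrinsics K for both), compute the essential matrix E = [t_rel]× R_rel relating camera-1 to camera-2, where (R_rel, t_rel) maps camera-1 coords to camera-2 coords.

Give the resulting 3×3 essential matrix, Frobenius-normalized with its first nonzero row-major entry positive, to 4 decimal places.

matrix = [0.0513 -0.5181 -0.1890; 0.2327 0.3507 -0.5479; 0.1081 -0.3282 -0.3107]

source (fourbar_fk): coupler pose = R=[0.5798 -0.8148 0.0000; 0.8148 0.5798 0.0000; 0.0000 0.0000 1.0000], t=(0.4546, 0.5323, 0.0000)
after S1 (compose_se3): R=[-0.8172 0.5134 -0.2620; -0.5568 -0.5858 0.5889; 0.1489 0.6271 0.7646], t=(0.7385, -0.3221, 1.2251)
after S2 (essential): [0.0513 -0.5181 -0.1890; 0.2327 0.3507 -0.5479; 0.1081 -0.3282 -0.3107]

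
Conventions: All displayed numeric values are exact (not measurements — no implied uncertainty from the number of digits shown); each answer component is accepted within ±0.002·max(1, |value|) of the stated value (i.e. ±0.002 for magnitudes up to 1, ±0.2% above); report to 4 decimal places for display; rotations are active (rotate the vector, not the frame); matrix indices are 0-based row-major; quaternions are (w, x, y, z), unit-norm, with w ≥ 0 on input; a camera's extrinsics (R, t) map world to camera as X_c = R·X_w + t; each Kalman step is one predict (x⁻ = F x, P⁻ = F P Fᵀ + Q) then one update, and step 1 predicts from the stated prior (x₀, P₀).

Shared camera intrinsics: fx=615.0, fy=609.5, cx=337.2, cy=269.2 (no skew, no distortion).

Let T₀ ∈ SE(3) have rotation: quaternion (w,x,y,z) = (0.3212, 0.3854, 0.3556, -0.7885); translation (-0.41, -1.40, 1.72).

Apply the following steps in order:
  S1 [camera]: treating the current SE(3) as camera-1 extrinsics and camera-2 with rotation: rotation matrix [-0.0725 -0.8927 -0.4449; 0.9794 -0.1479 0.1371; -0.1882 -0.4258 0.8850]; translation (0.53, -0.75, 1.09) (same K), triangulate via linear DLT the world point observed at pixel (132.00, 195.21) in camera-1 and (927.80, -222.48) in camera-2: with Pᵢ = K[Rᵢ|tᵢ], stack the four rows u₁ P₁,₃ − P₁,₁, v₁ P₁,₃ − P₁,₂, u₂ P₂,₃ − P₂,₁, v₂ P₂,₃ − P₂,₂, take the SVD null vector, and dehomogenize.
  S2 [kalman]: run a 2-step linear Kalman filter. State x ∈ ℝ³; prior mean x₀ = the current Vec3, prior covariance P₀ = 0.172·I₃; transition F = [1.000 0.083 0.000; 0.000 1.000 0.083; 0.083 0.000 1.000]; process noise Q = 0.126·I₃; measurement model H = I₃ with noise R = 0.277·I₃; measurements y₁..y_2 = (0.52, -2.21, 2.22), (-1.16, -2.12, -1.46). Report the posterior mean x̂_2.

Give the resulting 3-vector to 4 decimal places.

result = (-0.8481, -1.9653, -0.1664)

after S1 (triangulate): (-1.1186, -1.5021, 0.0686)
after S2 (kf_track): (-0.8481, -1.9653, -0.1664)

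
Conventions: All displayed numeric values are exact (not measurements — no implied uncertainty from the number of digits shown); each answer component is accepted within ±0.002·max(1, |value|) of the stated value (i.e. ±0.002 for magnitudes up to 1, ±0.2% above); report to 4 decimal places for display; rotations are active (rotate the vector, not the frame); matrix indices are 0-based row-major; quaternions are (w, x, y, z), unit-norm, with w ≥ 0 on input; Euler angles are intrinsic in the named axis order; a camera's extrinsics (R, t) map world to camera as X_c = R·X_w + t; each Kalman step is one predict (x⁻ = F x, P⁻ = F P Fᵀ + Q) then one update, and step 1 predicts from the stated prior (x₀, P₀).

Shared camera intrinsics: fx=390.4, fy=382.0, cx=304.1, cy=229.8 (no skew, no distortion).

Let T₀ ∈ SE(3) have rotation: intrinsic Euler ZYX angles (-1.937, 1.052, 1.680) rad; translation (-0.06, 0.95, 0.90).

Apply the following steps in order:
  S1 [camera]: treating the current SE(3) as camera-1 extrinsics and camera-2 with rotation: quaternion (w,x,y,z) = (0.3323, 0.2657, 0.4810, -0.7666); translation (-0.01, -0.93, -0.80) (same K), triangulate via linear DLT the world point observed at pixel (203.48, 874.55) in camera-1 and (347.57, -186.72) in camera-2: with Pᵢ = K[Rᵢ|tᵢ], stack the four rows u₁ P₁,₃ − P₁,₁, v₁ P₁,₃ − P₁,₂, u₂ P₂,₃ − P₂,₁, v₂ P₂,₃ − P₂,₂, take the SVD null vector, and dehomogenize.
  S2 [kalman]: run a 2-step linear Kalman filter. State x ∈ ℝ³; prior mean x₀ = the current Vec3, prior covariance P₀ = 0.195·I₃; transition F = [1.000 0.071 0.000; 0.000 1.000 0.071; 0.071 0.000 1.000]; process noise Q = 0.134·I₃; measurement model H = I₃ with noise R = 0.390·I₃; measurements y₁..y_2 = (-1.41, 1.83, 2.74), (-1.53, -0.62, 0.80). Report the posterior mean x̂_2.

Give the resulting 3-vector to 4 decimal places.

result = (-1.4780, 0.0129, 1.2961)

after S1 (triangulate): (-1.4417, -0.8901, 1.1047)
after S2 (kf_track): (-1.4780, 0.0129, 1.2961)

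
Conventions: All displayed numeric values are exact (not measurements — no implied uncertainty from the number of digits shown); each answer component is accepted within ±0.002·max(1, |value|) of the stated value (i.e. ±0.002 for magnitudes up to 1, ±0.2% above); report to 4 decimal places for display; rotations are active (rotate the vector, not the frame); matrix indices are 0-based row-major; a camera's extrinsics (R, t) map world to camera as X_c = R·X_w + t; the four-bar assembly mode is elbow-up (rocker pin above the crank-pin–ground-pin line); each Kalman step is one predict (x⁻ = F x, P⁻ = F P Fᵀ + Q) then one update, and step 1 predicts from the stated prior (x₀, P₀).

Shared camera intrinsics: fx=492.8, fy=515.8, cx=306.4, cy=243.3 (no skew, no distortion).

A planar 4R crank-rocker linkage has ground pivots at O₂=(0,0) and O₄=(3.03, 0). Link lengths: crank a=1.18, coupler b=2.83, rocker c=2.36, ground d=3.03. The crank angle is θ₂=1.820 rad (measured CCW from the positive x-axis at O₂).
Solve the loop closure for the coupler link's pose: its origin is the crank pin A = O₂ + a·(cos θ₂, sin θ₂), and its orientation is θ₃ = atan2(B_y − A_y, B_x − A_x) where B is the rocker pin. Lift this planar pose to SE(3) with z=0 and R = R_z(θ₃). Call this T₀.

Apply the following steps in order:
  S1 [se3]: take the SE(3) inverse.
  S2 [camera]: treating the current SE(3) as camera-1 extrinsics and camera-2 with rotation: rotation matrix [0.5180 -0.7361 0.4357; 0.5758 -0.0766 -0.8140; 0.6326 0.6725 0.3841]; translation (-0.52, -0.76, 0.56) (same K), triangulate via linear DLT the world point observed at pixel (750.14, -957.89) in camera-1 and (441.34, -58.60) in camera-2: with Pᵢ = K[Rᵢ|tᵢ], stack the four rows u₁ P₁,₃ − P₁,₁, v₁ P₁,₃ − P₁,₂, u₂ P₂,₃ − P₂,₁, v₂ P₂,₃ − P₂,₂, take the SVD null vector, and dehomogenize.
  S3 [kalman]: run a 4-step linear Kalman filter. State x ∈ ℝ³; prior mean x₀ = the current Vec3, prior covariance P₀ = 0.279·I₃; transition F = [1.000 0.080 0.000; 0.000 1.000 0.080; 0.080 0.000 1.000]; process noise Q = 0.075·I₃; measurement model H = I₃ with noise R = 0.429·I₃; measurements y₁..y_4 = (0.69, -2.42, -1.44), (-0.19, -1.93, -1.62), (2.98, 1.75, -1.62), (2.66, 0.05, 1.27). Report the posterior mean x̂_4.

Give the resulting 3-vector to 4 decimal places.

result = (1.7670, -0.1793, -0.0647)

source (fourbar_fk): coupler pose = R=[0.9206 -0.3906 0.0000; 0.3906 0.9206 0.0000; 0.0000 0.0000 1.0000], t=(-0.2910, 1.1435, 0.0000)
after S1 (invert_se3): R=[0.9206 0.3906 0.0000; -0.3906 0.9206 0.0000; 0.0000 0.0000 1.0000], t=(-0.1787, -1.1664, 0.0000)
after S2 (triangulate): (0.9398, -0.1253, 0.7080)
after S3 (kf_track): (1.7670, -0.1793, -0.0647)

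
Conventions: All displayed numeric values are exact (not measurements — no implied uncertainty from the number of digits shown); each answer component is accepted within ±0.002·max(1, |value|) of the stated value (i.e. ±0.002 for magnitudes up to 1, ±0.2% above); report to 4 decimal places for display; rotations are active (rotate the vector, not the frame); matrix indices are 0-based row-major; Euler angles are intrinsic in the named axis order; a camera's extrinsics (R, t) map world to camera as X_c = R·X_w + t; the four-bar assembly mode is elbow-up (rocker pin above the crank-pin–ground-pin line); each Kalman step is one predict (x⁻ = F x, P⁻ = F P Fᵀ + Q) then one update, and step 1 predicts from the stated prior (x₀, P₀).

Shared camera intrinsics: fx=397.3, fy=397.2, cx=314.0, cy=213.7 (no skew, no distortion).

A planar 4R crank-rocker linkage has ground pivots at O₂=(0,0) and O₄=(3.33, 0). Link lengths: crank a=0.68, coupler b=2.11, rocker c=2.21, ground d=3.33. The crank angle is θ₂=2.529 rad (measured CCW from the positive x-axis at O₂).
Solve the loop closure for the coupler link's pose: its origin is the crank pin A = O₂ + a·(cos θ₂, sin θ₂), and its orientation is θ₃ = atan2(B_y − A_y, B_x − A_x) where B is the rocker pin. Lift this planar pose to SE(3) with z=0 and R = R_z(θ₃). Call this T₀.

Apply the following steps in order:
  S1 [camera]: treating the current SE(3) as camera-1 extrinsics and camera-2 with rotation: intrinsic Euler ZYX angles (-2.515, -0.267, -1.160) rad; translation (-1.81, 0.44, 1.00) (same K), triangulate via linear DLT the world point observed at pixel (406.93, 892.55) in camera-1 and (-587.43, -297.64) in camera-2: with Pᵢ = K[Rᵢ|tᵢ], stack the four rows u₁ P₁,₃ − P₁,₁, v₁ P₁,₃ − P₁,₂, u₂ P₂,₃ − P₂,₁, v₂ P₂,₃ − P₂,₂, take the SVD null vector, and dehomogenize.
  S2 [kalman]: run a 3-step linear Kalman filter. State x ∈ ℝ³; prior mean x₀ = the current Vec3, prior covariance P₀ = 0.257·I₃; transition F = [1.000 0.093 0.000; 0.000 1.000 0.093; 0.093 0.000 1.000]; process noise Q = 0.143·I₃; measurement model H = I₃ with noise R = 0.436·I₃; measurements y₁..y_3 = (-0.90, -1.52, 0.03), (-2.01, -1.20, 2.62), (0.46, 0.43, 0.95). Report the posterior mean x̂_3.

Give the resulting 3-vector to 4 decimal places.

result = (-0.2812, -0.1035, 1.1962)

source (fourbar_fk): coupler pose = R=[0.9386 -0.3450 0.0000; 0.3450 0.9386 0.0000; 0.0000 0.0000 1.0000], t=(-0.5563, 0.3910, 0.0000)
after S1 (triangulate): (1.1173, 0.8156, 0.9022)
after S2 (kf_track): (-0.2812, -0.1035, 1.1962)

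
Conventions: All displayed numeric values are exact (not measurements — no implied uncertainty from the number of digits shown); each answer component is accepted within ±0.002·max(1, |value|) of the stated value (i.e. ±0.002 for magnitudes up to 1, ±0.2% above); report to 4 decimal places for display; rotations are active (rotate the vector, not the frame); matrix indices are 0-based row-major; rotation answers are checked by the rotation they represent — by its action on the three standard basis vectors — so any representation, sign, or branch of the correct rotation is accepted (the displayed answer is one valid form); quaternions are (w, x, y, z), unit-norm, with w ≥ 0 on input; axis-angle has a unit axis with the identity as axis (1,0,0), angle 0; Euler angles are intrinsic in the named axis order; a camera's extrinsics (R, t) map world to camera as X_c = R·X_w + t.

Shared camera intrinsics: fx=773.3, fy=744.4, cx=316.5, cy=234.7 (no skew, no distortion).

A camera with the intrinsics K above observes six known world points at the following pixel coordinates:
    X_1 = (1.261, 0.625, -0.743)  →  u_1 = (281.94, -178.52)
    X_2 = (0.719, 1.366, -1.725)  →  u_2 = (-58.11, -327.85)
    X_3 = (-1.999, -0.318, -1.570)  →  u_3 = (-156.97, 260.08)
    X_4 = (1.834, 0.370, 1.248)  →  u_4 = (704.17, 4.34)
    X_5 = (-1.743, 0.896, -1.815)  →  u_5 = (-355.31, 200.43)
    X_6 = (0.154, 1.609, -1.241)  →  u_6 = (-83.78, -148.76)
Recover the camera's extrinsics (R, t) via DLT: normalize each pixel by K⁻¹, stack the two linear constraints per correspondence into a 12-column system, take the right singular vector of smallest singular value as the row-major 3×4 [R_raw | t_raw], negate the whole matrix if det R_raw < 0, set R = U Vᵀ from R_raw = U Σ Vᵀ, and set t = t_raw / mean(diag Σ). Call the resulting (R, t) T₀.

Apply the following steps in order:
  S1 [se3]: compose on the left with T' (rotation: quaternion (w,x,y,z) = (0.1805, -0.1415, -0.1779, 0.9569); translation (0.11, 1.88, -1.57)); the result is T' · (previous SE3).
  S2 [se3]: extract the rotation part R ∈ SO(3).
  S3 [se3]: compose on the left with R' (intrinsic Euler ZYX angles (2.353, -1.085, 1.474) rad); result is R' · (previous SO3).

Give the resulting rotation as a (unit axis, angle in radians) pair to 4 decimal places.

source (pnp_recover): camera pose = R=[0.6142 -0.0470 0.7877; -0.7869 0.0391 0.6159; -0.0598 -0.9981 -0.0130], t=(-0.3100, -0.4400, 4.0500)
after S1 (compose_se3): R=[-0.2973 0.3649 -0.8823; 0.9462 0.2362 -0.2212; 0.1277 -0.9006 -0.4155], t=(-0.8397, 0.9686, 2.2977)
after S2 (rot_of_se3): [-0.2973 0.3649 -0.8823; 0.9462 0.2362 -0.2212; 0.1277 -0.9006 -0.4155]
after S3 (compose_so3): [0.7178 -0.6799 -0.1501; -0.6719 -0.6199 -0.4054; 0.1826 0.3918 -0.9017]

rotation (axis_angle) = ((0.9228, -0.3851, 0.0092), 2.6950)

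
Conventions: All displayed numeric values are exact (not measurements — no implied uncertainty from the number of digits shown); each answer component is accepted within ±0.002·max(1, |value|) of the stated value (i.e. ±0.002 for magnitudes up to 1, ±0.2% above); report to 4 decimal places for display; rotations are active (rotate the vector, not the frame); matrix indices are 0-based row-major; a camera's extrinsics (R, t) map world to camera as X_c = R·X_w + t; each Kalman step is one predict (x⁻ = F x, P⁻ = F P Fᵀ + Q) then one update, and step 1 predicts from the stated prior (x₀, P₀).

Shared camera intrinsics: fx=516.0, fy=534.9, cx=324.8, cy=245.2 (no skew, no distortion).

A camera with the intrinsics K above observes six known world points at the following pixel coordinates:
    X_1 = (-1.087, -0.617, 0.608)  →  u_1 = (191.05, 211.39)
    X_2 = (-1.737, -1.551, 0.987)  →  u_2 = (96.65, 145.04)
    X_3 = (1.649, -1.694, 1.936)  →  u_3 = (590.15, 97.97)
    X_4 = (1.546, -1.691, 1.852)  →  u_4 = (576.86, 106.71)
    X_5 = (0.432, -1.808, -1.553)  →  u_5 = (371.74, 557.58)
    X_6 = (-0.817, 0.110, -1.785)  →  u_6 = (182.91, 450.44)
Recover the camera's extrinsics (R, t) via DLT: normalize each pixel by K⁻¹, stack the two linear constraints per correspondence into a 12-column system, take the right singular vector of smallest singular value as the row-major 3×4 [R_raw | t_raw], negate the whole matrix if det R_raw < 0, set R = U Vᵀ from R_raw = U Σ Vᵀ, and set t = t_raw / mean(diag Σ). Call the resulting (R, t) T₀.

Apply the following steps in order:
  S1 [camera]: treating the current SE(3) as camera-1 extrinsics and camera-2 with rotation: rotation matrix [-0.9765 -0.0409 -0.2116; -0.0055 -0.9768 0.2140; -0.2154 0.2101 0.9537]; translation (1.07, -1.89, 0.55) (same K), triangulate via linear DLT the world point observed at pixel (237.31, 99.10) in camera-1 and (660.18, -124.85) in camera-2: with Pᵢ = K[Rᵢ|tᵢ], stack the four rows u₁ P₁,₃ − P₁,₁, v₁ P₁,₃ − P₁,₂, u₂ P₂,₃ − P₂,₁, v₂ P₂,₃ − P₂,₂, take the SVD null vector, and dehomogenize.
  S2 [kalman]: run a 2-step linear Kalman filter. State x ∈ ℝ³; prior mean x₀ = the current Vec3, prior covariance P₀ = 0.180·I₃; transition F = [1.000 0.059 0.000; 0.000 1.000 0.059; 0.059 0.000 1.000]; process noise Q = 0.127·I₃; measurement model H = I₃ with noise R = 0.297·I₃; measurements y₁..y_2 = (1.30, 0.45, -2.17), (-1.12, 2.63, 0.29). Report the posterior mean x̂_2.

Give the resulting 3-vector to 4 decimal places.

source (pnp_recover): camera pose = R=[0.9410 -0.2978 0.1607; 0.1206 -0.1488 -0.9815; 0.3162 0.9430 -0.1041], t=(-0.3501, 0.3700, 5.1998)
after S1 (triangulate): (-0.7635, 0.0279, 1.6192)
after S2 (kf_track): (-0.3704, 1.3969, -0.0016)

result = (-0.3704, 1.3969, -0.0016)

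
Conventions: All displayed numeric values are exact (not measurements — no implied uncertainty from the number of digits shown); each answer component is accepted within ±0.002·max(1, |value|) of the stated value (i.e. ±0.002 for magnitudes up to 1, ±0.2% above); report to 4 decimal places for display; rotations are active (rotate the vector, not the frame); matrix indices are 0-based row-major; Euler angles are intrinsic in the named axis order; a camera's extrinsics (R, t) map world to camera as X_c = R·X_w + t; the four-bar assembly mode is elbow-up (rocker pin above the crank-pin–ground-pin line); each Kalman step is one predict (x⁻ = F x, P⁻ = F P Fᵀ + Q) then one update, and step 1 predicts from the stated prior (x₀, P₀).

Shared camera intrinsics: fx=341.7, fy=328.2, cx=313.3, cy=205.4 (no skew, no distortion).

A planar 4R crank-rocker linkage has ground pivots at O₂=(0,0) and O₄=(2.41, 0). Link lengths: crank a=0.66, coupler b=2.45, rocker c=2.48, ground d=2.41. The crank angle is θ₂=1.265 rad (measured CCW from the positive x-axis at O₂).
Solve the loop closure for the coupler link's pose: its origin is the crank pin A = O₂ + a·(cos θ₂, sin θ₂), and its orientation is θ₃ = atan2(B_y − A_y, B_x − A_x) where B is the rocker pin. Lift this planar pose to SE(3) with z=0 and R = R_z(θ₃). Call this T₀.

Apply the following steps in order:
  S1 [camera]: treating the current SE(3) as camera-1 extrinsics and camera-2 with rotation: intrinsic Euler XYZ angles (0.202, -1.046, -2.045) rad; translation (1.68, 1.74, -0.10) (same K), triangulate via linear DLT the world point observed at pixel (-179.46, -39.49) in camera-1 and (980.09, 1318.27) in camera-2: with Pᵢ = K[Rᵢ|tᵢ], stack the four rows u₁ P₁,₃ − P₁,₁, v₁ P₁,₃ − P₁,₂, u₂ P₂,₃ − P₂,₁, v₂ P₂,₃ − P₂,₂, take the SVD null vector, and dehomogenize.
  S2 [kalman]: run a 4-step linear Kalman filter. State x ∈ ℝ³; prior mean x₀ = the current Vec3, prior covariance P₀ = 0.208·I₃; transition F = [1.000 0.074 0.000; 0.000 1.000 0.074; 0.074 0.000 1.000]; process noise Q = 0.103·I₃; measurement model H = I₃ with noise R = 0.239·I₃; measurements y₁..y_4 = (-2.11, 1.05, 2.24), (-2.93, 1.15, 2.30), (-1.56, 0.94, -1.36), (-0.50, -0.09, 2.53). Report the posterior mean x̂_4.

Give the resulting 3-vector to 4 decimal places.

result = (-1.1943, 0.5215, 1.2362)

source (fourbar_fk): coupler pose = R=[0.6823 -0.7311 0.0000; 0.7311 0.6823 0.0000; 0.0000 0.0000 1.0000], t=(0.1987, 0.6294, 0.0000)
after S1 (triangulate): (-1.2688, -0.0442, 0.4401)
after S2 (kf_track): (-1.1943, 0.5215, 1.2362)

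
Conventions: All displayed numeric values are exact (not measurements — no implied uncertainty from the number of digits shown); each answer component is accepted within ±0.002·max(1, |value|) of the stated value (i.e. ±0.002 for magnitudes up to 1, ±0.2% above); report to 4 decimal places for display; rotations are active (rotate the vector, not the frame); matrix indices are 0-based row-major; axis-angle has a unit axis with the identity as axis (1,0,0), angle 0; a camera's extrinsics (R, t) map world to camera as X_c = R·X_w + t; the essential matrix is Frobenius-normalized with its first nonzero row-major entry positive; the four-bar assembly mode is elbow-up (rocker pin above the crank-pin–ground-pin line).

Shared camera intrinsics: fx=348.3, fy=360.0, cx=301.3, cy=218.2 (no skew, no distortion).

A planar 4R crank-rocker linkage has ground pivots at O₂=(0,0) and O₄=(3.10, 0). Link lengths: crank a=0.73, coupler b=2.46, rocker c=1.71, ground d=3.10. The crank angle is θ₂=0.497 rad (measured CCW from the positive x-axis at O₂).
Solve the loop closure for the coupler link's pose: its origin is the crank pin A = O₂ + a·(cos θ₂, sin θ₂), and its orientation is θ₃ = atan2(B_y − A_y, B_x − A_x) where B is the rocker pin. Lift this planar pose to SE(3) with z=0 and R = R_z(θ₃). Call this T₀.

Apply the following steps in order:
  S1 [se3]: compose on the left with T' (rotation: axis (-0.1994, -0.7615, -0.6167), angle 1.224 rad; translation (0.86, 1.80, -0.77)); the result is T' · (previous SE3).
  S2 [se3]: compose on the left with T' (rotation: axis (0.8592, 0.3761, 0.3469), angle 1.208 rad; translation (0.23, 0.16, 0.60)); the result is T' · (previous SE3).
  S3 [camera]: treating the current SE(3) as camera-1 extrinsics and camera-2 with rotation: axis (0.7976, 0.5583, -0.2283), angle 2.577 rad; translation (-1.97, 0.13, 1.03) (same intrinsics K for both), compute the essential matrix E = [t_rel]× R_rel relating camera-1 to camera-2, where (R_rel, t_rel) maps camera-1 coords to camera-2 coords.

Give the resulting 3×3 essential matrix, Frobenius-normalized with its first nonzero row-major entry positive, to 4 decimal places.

matrix = [0.1785 -0.0232 -0.0831; 0.2057 -0.6028 0.3049; 0.5828 0.0349 -0.3482]

source (fourbar_fk): coupler pose = R=[0.8442 -0.5361 0.0000; 0.5361 0.8442 0.0000; 0.0000 0.0000 1.0000], t=(0.6417, 0.3481, 0.0000)
after S1 (compose_se3): R=[0.6738 0.3779 -0.6350; -0.0176 0.8673 0.4975; 0.7387 -0.3241 0.5910], t=(1.3317, 1.7437, -0.2157)
after S2 (compose_se3): R=[0.9638 0.0374 -0.2640; -0.1801 0.8213 -0.5413; 0.1966 0.5693 0.7983], t=(1.0175, 1.8026, 1.8419)
after S3 (essential): [0.1785 -0.0232 -0.0831; 0.2057 -0.6028 0.3049; 0.5828 0.0349 -0.3482]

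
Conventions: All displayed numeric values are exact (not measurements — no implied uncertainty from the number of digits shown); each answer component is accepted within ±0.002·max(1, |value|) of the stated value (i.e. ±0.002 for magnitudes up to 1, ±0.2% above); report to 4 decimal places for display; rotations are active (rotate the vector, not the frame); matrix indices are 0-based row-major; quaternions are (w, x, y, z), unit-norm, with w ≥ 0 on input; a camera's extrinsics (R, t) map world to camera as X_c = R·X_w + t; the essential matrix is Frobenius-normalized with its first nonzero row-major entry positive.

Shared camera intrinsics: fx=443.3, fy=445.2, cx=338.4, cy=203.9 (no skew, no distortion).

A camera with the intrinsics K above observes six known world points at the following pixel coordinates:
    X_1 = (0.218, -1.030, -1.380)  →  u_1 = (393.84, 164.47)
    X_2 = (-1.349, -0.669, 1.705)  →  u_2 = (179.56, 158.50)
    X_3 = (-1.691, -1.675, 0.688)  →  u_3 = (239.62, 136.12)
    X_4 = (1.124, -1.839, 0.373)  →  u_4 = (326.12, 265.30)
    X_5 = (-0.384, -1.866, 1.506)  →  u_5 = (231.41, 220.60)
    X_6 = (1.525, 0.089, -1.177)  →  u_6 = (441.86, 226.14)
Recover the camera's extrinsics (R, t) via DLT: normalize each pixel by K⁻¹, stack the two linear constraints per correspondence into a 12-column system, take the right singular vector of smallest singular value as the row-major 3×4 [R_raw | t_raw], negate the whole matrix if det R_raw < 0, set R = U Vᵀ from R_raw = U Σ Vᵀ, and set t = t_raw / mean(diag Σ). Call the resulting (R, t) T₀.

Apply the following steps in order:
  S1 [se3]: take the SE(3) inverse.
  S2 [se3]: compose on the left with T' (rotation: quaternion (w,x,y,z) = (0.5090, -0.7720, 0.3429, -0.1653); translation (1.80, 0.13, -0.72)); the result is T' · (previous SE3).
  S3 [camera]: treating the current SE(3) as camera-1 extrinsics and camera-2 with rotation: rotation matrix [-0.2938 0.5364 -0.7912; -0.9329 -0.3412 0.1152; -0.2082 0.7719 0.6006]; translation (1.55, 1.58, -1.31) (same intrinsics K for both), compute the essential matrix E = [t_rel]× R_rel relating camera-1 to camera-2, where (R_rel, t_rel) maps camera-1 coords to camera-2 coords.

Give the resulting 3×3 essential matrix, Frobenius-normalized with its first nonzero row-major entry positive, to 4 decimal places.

source (pnp_recover): camera pose = R=[0.4726 0.0549 -0.8796; 0.8647 -0.2214 0.4508; -0.1700 -0.9736 -0.1520], t=(-0.3203, -0.4601, 6.3398)
after S1 (invert_se3): R=[0.4726 0.8647 -0.1700; 0.0549 -0.2214 -0.9736; -0.8796 0.4508 -0.1520], t=(1.6268, 6.0885, 0.8896)
after S2 (compose_se3): R=[-0.2157 0.9665 0.1391; -0.9348 -0.2456 0.2565; 0.2820 -0.0747 0.9565], t=(1.2939, -1.9085, -6.7280)
after S3 (essential): [0.3026 -0.0595 0.1664; 0.5908 0.0909 0.1812; -0.0873 -0.5853 0.3698]

matrix = [0.3026 -0.0595 0.1664; 0.5908 0.0909 0.1812; -0.0873 -0.5853 0.3698]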